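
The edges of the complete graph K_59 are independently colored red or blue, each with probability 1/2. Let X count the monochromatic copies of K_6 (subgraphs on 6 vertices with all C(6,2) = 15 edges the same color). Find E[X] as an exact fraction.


Let X = Σ_S X_S over the C(59, 6) = 45057474 subsets S of size 6, where X_S = 1 if the K_6 on S is monochromatic.
For a fixed S, the K_6 on S has C(6, 2) = 15 edges. P[all 15 edges red] = (1/2)^15, and likewise for blue, so P[monochromatic] = 2·(1/2)^15 = 2^{1 − 15} = 1/16384.
By linearity: E[X] = C(59, 6) · 2^{1 − 15} = 45057474 · 1/16384 = 22528737/8192.
Numerically: E[X] ≈ 2750.08997.

E[X] = C(59,6)·2^(1−C(6,2)) = 22528737/8192 ≈ 2750.08997.


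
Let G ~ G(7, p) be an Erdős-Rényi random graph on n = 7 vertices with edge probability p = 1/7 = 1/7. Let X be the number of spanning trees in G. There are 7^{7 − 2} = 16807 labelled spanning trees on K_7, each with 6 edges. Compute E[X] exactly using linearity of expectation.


K_7 has 7^{7 − 2} = 16807 labelled spanning trees.
For each such spanning tree H, let X_H = 1 if all 6 edges of H are present in G. Then P[X_H = 1] = p^{6} = (1/7)^{6} = 1/117649.
Summing the indicators: E[X] = Σ_H E[X_H] = 16807 · p^{6} = 16807 · 1/117649 = 1/7.
Numerically: E[X] ≈ 0.1429.

E[X] = 16807 · (1/7)^{6} = 1/7 ≈ 0.1429.


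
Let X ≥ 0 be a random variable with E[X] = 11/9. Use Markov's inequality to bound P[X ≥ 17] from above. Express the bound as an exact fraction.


μ = E[X] = 11/9, a = 17.
Markov: P[X ≥ 17] ≤ μ/a = (11/9)/17 = 11/153.
Numerically: ≈ 0.072.
(Since a = 17 > μ = 1.222, the bound 11/153 is < 1 and informative.)

P[X ≥ 17] ≤ 11/153 ≈ 0.072.


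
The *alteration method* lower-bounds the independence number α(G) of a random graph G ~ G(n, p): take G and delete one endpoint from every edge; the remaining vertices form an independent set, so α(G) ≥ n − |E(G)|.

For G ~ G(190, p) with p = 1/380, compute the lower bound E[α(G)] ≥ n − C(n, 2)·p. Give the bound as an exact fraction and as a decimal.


E[|E(G)|] = C(190, 2)·p = 17955 · (1/380) = 189/4.
E[α(G)] ≥ n − E[|E(G)|] = 190 − 189/4 = 571/4.
Numerically: ≈ 142.75000.
(This is only a lower bound; the true E[α(G)] may be larger.)

E[α(G)] ≥ 571/4 ≈ 142.75000.


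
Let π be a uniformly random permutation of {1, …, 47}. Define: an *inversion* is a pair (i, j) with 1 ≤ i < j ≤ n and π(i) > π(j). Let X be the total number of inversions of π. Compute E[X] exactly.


Write X = Σ X_I over the C(47, 2) = 1081 pairs i < j, with X_I the indicator of one inversion.
There are 1081 indicators.
For each fixed pair i < j, the values π(i) and π(j) are two distinct elements of {1, …, 47} in uniformly random order; by symmetry P[π(i) > π(j)] = 1/2.
By linearity: E[X] = 1081 · (1/2) = C(47, 2) · (1/2) = 1081/2 = 1081/2 ≈ 540.5000.

E[X] = 1081/2 = 540.5000.


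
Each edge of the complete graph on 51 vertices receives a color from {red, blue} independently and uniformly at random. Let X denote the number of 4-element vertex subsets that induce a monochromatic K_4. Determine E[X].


Let X = Σ_S X_S over the C(51, 4) = 249900 subsets S of size 4, where X_S = 1 if the K_4 on S is monochromatic.
For a fixed S, the K_4 on S has C(4, 2) = 6 edges. P[all 6 edges red] = (1/2)^6, and likewise for blue, so P[monochromatic] = 2·(1/2)^6 = 2^{1 − 6} = 1/32.
By linearity of expectation: E[X] = C(51, 4) · 2^{1 − 6} = 249900 · 1/32 = 62475/8.
Numerically: E[X] ≈ 7809.3750.

E[X] = C(51,4)·2^(1−C(4,2)) = 62475/8 ≈ 7809.3750.


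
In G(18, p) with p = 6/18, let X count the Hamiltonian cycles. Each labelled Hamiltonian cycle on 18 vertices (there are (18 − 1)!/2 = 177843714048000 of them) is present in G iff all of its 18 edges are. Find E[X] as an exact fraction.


K_18 has (18 − 1)!/2 = 177843714048000 labelled Hamiltonian cycles.
For each such Hamiltonian cycle H, let X_H = 1 if all 18 edges of H are present in G. Then P[X_H = 1] = p^{18} = (1/3)^{18} = 1/387420489.
Summing the indicators: E[X] = Σ_H E[X_H] = 177843714048000 · p^{18} = 177843714048000 · 1/387420489 = 243955712000/531441.
Numerically: E[X] ≈ 459046.

E[X] = 177843714048000 · (1/3)^{18} = 243955712000/531441 ≈ 459046.


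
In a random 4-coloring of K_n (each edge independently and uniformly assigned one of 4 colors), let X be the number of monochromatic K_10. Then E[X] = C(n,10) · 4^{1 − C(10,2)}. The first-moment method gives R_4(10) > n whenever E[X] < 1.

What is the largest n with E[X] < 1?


We need C(n, 10) · 4^{1 − 45} < 1, i.e. C(n, 10) < 4^{45 − 1} = 309485009821345068724781056.
Check values of n near the boundary:
  n = 2019: C(2019, 10) = 303322949179835278009229628; 303322949179835278009229628 < 309485009821345068724781056? YES
  n = 2020: C(2020, 10) = 304832018578739931133653656; 304832018578739931133653656 < 309485009821345068724781056? YES
  n = 2021: C(2021, 10) = 306347841644770462864800616; 306347841644770462864800616 < 309485009821345068724781056? YES
  n = 2022: C(2022, 10) = 307870445231474093395937796; 307870445231474093395937796 < 309485009821345068724781056? YES
  n = 2023: C(2023, 10) = 309399856285778485315440716; 309399856285778485315440716 < 309485009821345068724781056? YES
  n = 2024: C(2024, 10) = 310936101848269937576192656; 310936101848269937576192656 < 309485009821345068724781056? NO
  n = 2025: C(2025, 10) = 312479209053472269772600560; 312479209053472269772600560 < 309485009821345068724781056? NO
The largest n with C(n, 10) < 309485009821345068724781056 is n = 2023 (where E[X] = 77349964071444621328860179/77371252455336267181195264 ≈ 0.9997249). Hence R_4(10) > 2023, i.e. R_4(10) ≥ 2024.

Largest n = 2023; hence R_4(10) > 2023.


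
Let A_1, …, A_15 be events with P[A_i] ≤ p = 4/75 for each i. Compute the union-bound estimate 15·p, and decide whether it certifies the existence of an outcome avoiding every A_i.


Union bound: P[∪_{i=1}^{15} A_i] ≤ Σ_i P[A_i] ≤ 15·p = 15·(4/75) = 4/5.
Numerically: 4/5 ≈ 0.800000.
Is 4/5 < 1? YES.
Since P[∪ A_i] ≤ 4/5 < 1, the complement has P[∩ A_i^c] ≥ 1 − 4/5 = 1/5 > 0, so some outcome avoids every A_i.

15·p = 4/5 ≈ 0.800000; existence CERTIFIED by the union bound.


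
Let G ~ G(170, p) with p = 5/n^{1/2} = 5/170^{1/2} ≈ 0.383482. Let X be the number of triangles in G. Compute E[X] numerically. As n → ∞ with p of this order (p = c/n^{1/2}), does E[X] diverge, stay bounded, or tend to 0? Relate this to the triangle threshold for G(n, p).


Number of potential triangles: C(170, 3) = 804440.
Each occurs with probability p³ ≈ (0.383482)³ ≈ 5.63944845e-02.
By linearity: E[X] = C(170, 3)·p³ ≈ 804440 · 5.63944845e-02 ≈ 45365.979090.
Since α = 1/2 < 1, p = c/n^{1/2} ≫ 1/n is above the triangle threshold p ~ 1/n. Asymptotically E[X] ~ (c³/6)·n^{3(1−α)} = (5³/6)·n^{1.5} → ∞; triangles are abundant w.h.p.

E[X] ≈ 45365.979090; in regime p = Θ(1/n^{1/2}) E[X] diverges (above the triangle threshold p ~ 1/n).


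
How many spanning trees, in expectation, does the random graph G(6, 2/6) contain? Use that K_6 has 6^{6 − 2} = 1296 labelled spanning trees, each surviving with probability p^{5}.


K_6 has 6^{6 − 2} = 1296 labelled spanning trees.
For each such spanning tree H, let X_H = 1 if all 5 edges of H are present in G. Then P[X_H = 1] = p^{5} = (1/3)^{5} = 1/243.
By linearity of expectation: E[X] = Σ_H E[X_H] = 1296 · p^{5} = 1296 · 1/243 = 16/3.
Numerically: E[X] ≈ 5.33.

E[X] = 1296 · (1/3)^{5} = 16/3 ≈ 5.33.


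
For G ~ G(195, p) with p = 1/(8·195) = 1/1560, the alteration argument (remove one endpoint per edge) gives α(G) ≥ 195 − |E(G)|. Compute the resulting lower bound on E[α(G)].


E[|E(G)|] = C(195, 2)·p = 18915 · (1/1560) = 97/8.
E[α(G)] ≥ n − E[|E(G)|] = 195 − 97/8 = 1463/8.
Numerically: ≈ 182.8750.
(This is only a lower bound; the true E[α(G)] may be larger.)

E[α(G)] ≥ 1463/8 ≈ 182.8750.


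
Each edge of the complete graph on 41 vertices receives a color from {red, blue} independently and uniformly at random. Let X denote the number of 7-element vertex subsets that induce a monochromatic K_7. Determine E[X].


Let X = Σ_S X_S over the C(41, 7) = 22481940 subsets S of size 7, where X_S = 1 if the K_7 on S is monochromatic.
For a fixed S, the K_7 on S has C(7, 2) = 21 edges. P[all 21 edges red] = (1/2)^21, and likewise for blue, so P[monochromatic] = 2·(1/2)^21 = 2^{1 − 21} = 1/1048576.
By linearity of expectation: E[X] = C(41, 7) · 2^{1 − 21} = 22481940 · 1/1048576 = 5620485/262144.
Numerically: E[X] ≈ 21.4404.

E[X] = C(41,7)·2^(1−C(7,2)) = 5620485/262144 ≈ 21.4404.


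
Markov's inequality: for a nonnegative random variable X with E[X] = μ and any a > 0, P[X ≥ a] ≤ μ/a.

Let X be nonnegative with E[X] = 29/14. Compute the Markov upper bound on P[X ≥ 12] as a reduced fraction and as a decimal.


μ = E[X] = 29/14, a = 12.
Markov: P[X ≥ 12] ≤ μ/a = (29/14)/12 = 29/168.
Numerically: ≈ 0.172619.
(Since a = 12 > μ = 2.071429, the bound 29/168 is < 1 and informative.)

P[X ≥ 12] ≤ 29/168 ≈ 0.172619.


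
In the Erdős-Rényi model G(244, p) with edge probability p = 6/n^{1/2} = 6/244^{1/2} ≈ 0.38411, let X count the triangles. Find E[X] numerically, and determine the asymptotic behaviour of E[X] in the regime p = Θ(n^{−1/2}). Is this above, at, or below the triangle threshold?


Number of potential triangles: C(244, 3) = 2391444.
Each occurs with probability p³ ≈ (0.38411)³ ≈ 5.6672062e-02.
By linearity: E[X] = C(244, 3)·p³ ≈ 2391444 · 5.6672062e-02 ≈ 135528.06170.
Since α = 1/2 < 1, p = c/n^{1/2} ≫ 1/n is above the triangle threshold p ~ 1/n. Asymptotically E[X] ~ (c³/6)·n^{3(1−α)} = (6³/6)·n^{1.5} → ∞; triangles are abundant w.h.p.

E[X] ≈ 135528.06170; in regime p = Θ(1/n^{1/2}) E[X] diverges (above the triangle threshold p ~ 1/n).


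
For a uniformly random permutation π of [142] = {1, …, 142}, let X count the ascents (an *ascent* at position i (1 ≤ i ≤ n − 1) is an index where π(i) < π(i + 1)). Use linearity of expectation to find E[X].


Write X = Σ X_I over i = 1, …, 141, with X_I the indicator of one ascent.
There are 141 indicators.
For each fixed i, the pair (π(i), π(i+1)) is a uniformly random ordered pair of distinct values from {1, …, 142}; by symmetry P[π(i) < π(i+1)] = 1/2.
By linearity: E[X] = 141 · (1/2) = (142 − 1) · (1/2) = 141/2 ≈ 70.5000.

E[X] = 141/2 = 70.5000.


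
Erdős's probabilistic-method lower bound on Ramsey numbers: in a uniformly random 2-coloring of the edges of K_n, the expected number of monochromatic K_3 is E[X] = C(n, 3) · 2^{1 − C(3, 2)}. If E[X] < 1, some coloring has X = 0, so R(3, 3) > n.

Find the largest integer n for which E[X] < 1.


We need C(n, 3) · 2^{1 − 3} < 1, i.e. C(n, 3) < 2^{3 − 1} = 4.
Check values of n near the boundary:
  n = 3: C(3, 3) = 1; 1 < 4? YES
  n = 4: C(4, 3) = 4; 4 < 4? NO
  n = 5: C(5, 3) = 10; 10 < 4? NO
  n = 6: C(6, 3) = 20; 20 < 4? NO
The largest n with C(n, 3) < 4 is n = 3 (where E[X] = 1/4 ≈ 0.250). Hence R(3, 3) > 3, i.e. R(3, 3) ≥ 4.

Largest n = 3; hence R(3, 3) > 3.


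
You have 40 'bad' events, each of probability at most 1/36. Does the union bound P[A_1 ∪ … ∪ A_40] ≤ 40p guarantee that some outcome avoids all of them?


Union bound: P[∪_{i=1}^{40} A_i] ≤ Σ_i P[A_i] ≤ 40·p = 40·(1/36) = 10/9.
Numerically: 10/9 ≈ 1.1111111.
Is 10/9 < 1? NO.
Since the bound 10/9 is ≥ 1, the union bound is uninformative here; it does NOT by itself certify existence.

40·p = 10/9 ≈ 1.1111111; existence NOT certified by the union bound.


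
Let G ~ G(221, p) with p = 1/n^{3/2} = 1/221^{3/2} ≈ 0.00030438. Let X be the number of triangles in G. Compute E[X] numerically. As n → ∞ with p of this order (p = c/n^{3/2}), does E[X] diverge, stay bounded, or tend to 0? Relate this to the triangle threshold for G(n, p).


Number of potential triangles: C(221, 3) = 1774630.
Each occurs with probability p³ ≈ (0.00030438)³ ≈ 2.8199069e-11.
By linearity: E[X] = C(221, 3)·p³ ≈ 1774630 · 2.8199069e-11 ≈ 0.00005.
Since α = 3/2 > 1, p = c/n^{3/2} = o(1/n) is below the triangle threshold p ~ 1/n. Asymptotically E[X] ~ (c³/6)·n^{3(1−α)} = (1³/6)·n^{-1.5} → 0, so by Markov's inequality G has no triangles w.h.p.

E[X] ≈ 0.00005; in regime p = Θ(1/n^{3/2}) E[X] tends to 0 (below the triangle threshold p ~ 1/n).


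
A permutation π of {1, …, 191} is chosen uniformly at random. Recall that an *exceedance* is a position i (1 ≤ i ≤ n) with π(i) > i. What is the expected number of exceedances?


Write X = Σ_{i=1}^{191} X_i, where X_i = 1_{π(i) > i}.
For each fixed i, π(i) is uniform over {1, …, 191} (marginal of a uniform permutation), so P[π(i) > i] = (n − i)/n. Summing: Σ_{i=1}^{191} (n − i)/n = (0 + 1 + … + 190)/191 = 191(191 − 1)/(2·191) = (191 − 1)/2.
Hence E[X] = Σ_{i=1}^{191} (191 − i)/191 = 95 ≈ 95.000000.

E[X] = 95 = 95.000000.


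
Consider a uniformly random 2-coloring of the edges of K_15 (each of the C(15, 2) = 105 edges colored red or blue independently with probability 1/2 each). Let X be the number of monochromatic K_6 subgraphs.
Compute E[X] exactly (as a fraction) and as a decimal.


Let X = Σ_S X_S over the C(15, 6) = 5005 subsets S of size 6, where X_S = 1 if the K_6 on S is monochromatic.
For a fixed S, the K_6 on S has C(6, 2) = 15 edges. P[all 15 edges red] = (1/2)^15, and likewise for blue, so P[monochromatic] = 2·(1/2)^15 = 2^{1 − 15} = 1/16384.
Summing: E[X] = C(15, 6) · 2^{1 − 15} = 5005 · 1/16384 = 5005/16384.
Numerically: E[X] ≈ 0.30548.

E[X] = C(15,6)·2^(1−C(6,2)) = 5005/16384 ≈ 0.30548.


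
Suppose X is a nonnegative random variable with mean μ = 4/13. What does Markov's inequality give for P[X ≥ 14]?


μ = E[X] = 4/13, a = 14.
Markov: P[X ≥ 14] ≤ μ/a = (4/13)/14 = 2/91.
Numerically: ≈ 0.02198.
(Since a = 14 > μ = 0.30769, the bound 2/91 is < 1 and informative.)

P[X ≥ 14] ≤ 2/91 ≈ 0.02198.


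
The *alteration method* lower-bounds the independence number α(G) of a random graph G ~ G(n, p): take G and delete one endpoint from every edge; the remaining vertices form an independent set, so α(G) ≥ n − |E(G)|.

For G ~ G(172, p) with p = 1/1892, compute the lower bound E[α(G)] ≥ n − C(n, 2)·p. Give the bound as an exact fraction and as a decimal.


E[|E(G)|] = C(172, 2)·p = 14706 · (1/1892) = 171/22.
E[α(G)] ≥ n − E[|E(G)|] = 172 − 171/22 = 3613/22.
Numerically: ≈ 164.227.
(This is only a lower bound; the true E[α(G)] may be larger.)

E[α(G)] ≥ 3613/22 ≈ 164.227.


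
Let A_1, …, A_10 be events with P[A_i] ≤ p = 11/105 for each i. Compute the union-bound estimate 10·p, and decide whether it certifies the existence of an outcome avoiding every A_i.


Union bound: P[∪_{i=1}^{10} A_i] ≤ Σ_i P[A_i] ≤ 10·p = 10·(11/105) = 22/21.
Numerically: 22/21 ≈ 1.0476190.
Is 22/21 < 1? NO.
Since the bound 22/21 is ≥ 1, the union bound is uninformative here; it does NOT by itself certify existence.

10·p = 22/21 ≈ 1.0476190; existence NOT certified by the union bound.


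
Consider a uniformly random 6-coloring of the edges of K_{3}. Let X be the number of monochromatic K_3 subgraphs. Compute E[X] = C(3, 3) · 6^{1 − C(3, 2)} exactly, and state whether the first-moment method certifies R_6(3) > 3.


E[X] = C(3, 3) · 6^{1 − 3} = 1 · 6^{−2} = 1/36.
As a reduced fraction: E[X] = 1/36 ≈ 0.0278.
Is E[X] < 1? YES.
Since E[X] < 1, there exists a 6-coloring of K_{3} with no monochromatic K_3; hence R_6(3) > 3.

E[X] = 1/36 ≈ 0.0278; E[X] < 1, so R_6(3) > 3.


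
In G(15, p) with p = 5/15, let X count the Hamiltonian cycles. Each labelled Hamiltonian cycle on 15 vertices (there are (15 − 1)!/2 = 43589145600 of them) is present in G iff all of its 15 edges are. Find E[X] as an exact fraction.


K_15 has (15 − 1)!/2 = 43589145600 labelled Hamiltonian cycles.
For each such Hamiltonian cycle H, let X_H = 1 if all 15 edges of H are present in G. Then P[X_H = 1] = p^{15} = (1/3)^{15} = 1/14348907.
By linearity of expectation: E[X] = Σ_H E[X_H] = 43589145600 · p^{15} = 43589145600 · 1/14348907 = 179379200/59049.
Numerically: E[X] ≈ 3037.8.

E[X] = 43589145600 · (1/3)^{15} = 179379200/59049 ≈ 3037.8.


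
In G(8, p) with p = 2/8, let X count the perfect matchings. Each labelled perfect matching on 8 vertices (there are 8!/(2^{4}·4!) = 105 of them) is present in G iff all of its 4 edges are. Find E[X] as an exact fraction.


K_8 has 8!/(2^{4}·4!) = 105 labelled perfect matchings.
For each such perfect matching H, let X_H = 1 if all 4 edges of H are present in G. Then P[X_H = 1] = p^{4} = (1/4)^{4} = 1/256.
Summing the indicators: E[X] = Σ_H E[X_H] = 105 · p^{4} = 105 · 1/256 = 105/256.
Numerically: E[X] ≈ 0.41.

E[X] = 105 · (1/4)^{4} = 105/256 ≈ 0.41.


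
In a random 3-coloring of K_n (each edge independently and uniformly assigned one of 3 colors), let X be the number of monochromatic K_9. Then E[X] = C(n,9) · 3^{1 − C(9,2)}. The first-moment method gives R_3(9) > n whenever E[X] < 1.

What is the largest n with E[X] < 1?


We need C(n, 9) · 3^{1 − 36} < 1, i.e. C(n, 9) < 3^{36 − 1} = 50031545098999707.
Check values of n near the boundary:
  n = 298: C(298, 9) = 45207677551849890; 45207677551849890 < 50031545098999707? YES
  n = 299: C(299, 9) = 46610674441390059; 46610674441390059 < 50031545098999707? YES
  n = 300: C(300, 9) = 48052241692154700; 48052241692154700 < 50031545098999707? YES
  n = 301: C(301, 9) = 49533303936090975; 49533303936090975 < 50031545098999707? YES
  n = 302: C(302, 9) = 51054804739588650; 51054804739588650 < 50031545098999707? NO
The largest n with C(n, 9) < 50031545098999707 is n = 301 (where E[X] = 16511101312030325/16677181699666569 ≈ 0.990041). Hence R_3(9) > 301, i.e. R_3(9) ≥ 302.

Largest n = 301; hence R_3(9) > 301.


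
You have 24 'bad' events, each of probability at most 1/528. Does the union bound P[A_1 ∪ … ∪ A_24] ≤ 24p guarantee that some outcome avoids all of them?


Union bound: P[∪_{i=1}^{24} A_i] ≤ Σ_i P[A_i] ≤ 24·p = 24·(1/528) = 1/22.
Numerically: 1/22 ≈ 0.045.
Is 1/22 < 1? YES.
Since P[∪ A_i] ≤ 1/22 < 1, the complement has P[∩ A_i^c] ≥ 1 − 1/22 = 21/22 > 0, so some outcome avoids every A_i.

24·p = 1/22 ≈ 0.045; existence CERTIFIED by the union bound.


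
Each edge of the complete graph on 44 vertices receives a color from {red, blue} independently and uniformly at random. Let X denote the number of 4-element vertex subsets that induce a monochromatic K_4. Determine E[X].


Let X = Σ_S X_S over the C(44, 4) = 135751 subsets S of size 4, where X_S = 1 if the K_4 on S is monochromatic.
For a fixed S, the K_4 on S has C(4, 2) = 6 edges. P[all 6 edges red] = (1/2)^6, and likewise for blue, so P[monochromatic] = 2·(1/2)^6 = 2^{1 − 6} = 1/32.
By linearity: E[X] = C(44, 4) · 2^{1 − 6} = 135751 · 1/32 = 135751/32.
Numerically: E[X] ≈ 4242.218750.

E[X] = C(44,4)·2^(1−C(4,2)) = 135751/32 ≈ 4242.218750.


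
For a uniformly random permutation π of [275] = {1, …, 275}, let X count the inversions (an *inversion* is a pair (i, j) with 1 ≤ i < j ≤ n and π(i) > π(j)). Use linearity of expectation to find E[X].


Write X = Σ X_I over the C(275, 2) = 37675 pairs i < j, with X_I the indicator of one inversion.
There are 37675 indicators.
For each fixed pair i < j, the values π(i) and π(j) are two distinct elements of {1, …, 275} in uniformly random order; by symmetry P[π(i) > π(j)] = 1/2.
By linearity: E[X] = 37675 · (1/2) = C(275, 2) · (1/2) = 37675/2 = 37675/2 ≈ 18837.500.

E[X] = 37675/2 = 18837.500.


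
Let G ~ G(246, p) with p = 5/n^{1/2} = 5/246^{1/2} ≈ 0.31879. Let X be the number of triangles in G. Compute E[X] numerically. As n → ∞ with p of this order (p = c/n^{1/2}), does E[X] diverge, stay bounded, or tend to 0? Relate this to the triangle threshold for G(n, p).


Number of potential triangles: C(246, 3) = 2450980.
Each occurs with probability p³ ≈ (0.31879)³ ≈ 3.2397191e-02.
By linearity: E[X] = C(246, 3)·p³ ≈ 2450980 · 3.2397191e-02 ≈ 79404.86647.
Since α = 1/2 < 1, p = c/n^{1/2} ≫ 1/n is above the triangle threshold p ~ 1/n. Asymptotically E[X] ~ (c³/6)·n^{3(1−α)} = (5³/6)·n^{1.5} → ∞; triangles are abundant w.h.p.

E[X] ≈ 79404.86647; in regime p = Θ(1/n^{1/2}) E[X] diverges (above the triangle threshold p ~ 1/n).


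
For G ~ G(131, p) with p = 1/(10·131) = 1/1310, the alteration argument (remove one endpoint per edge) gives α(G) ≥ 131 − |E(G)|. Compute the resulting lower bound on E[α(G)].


E[|E(G)|] = C(131, 2)·p = 8515 · (1/1310) = 13/2.
E[α(G)] ≥ n − E[|E(G)|] = 131 − 13/2 = 249/2.
Numerically: ≈ 124.500000.
(This is only a lower bound; the true E[α(G)] may be larger.)

E[α(G)] ≥ 249/2 ≈ 124.500000.


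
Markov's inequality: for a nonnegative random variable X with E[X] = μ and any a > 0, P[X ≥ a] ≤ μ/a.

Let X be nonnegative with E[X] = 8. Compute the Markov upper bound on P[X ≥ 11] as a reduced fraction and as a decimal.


μ = E[X] = 8, a = 11.
Markov: P[X ≥ 11] ≤ μ/a = (8)/11 = 8/11.
Numerically: ≈ 0.72727.
(Since a = 11 > μ = 8.00000, the bound 8/11 is < 1 and informative.)

P[X ≥ 11] ≤ 8/11 ≈ 0.72727.


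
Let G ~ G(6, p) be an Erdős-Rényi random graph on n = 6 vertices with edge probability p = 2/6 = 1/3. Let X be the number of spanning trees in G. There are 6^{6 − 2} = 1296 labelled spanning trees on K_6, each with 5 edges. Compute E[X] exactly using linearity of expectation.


K_6 has 6^{6 − 2} = 1296 labelled spanning trees.
For each such spanning tree H, let X_H = 1 if all 5 edges of H are present in G. Then P[X_H = 1] = p^{5} = (1/3)^{5} = 1/243.
Summing the indicators: E[X] = Σ_H E[X_H] = 1296 · p^{5} = 1296 · 1/243 = 16/3.
Numerically: E[X] ≈ 5.33.

E[X] = 1296 · (1/3)^{5} = 16/3 ≈ 5.33.


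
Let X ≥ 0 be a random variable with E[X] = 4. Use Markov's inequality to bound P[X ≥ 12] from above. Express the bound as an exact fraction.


μ = E[X] = 4, a = 12.
Markov: P[X ≥ 12] ≤ μ/a = (4)/12 = 1/3.
Numerically: ≈ 0.33333.
(Since a = 12 > μ = 4.00000, the bound 1/3 is < 1 and informative.)

P[X ≥ 12] ≤ 1/3 ≈ 0.33333.


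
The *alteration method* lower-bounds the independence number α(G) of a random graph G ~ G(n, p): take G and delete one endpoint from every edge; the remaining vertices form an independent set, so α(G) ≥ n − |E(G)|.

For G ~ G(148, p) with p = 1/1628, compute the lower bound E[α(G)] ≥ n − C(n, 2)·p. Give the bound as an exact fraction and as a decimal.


E[|E(G)|] = C(148, 2)·p = 10878 · (1/1628) = 147/22.
E[α(G)] ≥ n − E[|E(G)|] = 148 − 147/22 = 3109/22.
Numerically: ≈ 141.318.
(This is only a lower bound; the true E[α(G)] may be larger.)

E[α(G)] ≥ 3109/22 ≈ 141.318.


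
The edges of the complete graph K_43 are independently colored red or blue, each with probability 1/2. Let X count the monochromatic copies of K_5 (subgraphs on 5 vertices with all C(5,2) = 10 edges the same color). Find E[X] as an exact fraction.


Let X = Σ_S X_S over the C(43, 5) = 962598 subsets S of size 5, where X_S = 1 if the K_5 on S is monochromatic.
For a fixed S, the K_5 on S has C(5, 2) = 10 edges. P[all 10 edges red] = (1/2)^10, and likewise for blue, so P[monochromatic] = 2·(1/2)^10 = 2^{1 − 10} = 1/512.
By linearity: E[X] = C(43, 5) · 2^{1 − 10} = 962598 · 1/512 = 481299/256.
Numerically: E[X] ≈ 1880.07422.

E[X] = C(43,5)·2^(1−C(5,2)) = 481299/256 ≈ 1880.07422.


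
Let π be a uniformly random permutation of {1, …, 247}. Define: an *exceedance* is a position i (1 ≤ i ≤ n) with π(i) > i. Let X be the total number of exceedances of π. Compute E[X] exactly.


Write X = Σ_{i=1}^{247} X_i, where X_i = 1_{π(i) > i}.
For each fixed i, π(i) is uniform over {1, …, 247} (marginal of a uniform permutation), so P[π(i) > i] = (n − i)/n. Summing: Σ_{i=1}^{247} (n − i)/n = (0 + 1 + … + 246)/247 = 247(247 − 1)/(2·247) = (247 − 1)/2.
Hence E[X] = Σ_{i=1}^{247} (247 − i)/247 = 123 ≈ 123.000000.

E[X] = 123 = 123.000000.


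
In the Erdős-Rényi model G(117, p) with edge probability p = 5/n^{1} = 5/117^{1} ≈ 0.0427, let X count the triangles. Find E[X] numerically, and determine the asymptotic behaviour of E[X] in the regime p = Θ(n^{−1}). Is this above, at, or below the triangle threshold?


Number of potential triangles: C(117, 3) = 260130.
Each occurs with probability p³ ≈ (0.0427)³ ≈ 7.80463e-05.
By linearity: E[X] = C(117, 3)·p³ ≈ 260130 · 7.80463e-05 ≈ 20.302.
Here α = 1, so p = 5/n is exactly at the triangle threshold p ~ 1/n. Asymptotically E[X] → c³/6 = 5³/6 = 125/6 ≈ 20.833, a bounded constant. In this regime the triangle count is asymptotically Poisson(c³/6).

E[X] ≈ 20.302; in regime p = Θ(1/n^{1}) E[X] stays bounded (at the triangle threshold p ~ 1/n).


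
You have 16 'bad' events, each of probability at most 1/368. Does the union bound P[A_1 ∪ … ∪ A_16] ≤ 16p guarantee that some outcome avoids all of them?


Union bound: P[∪_{i=1}^{16} A_i] ≤ Σ_i P[A_i] ≤ 16·p = 16·(1/368) = 1/23.
Numerically: 1/23 ≈ 0.0434783.
Is 1/23 < 1? YES.
Since P[∪ A_i] ≤ 1/23 < 1, the complement has P[∩ A_i^c] ≥ 1 − 1/23 = 22/23 > 0, so some outcome avoids every A_i.

16·p = 1/23 ≈ 0.0434783; existence CERTIFIED by the union bound.


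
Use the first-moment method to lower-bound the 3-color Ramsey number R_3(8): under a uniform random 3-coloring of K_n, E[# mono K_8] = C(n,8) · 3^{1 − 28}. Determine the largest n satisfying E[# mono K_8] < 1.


We need C(n, 8) · 3^{1 − 28} < 1, i.e. C(n, 8) < 3^{28 − 1} = 7625597484987.
Check values of n near the boundary:
  n = 152: C(152, 8) = 5859727868575; 5859727868575 < 7625597484987? YES
  n = 153: C(153, 8) = 6183023199255; 6183023199255 < 7625597484987? YES
  n = 154: C(154, 8) = 6521818990995; 6521818990995 < 7625597484987? YES
  n = 155: C(155, 8) = 6876747915675; 6876747915675 < 7625597484987? YES
  n = 156: C(156, 8) = 7248464019225; 7248464019225 < 7625597484987? YES
  n = 157: C(157, 8) = 7637643295425; 7637643295425 < 7625597484987? NO
The largest n with C(n, 8) < 7625597484987 is n = 156 (where E[X] = 805384891025/847288609443 ≈ 0.950544). Hence R_3(8) > 156, i.e. R_3(8) ≥ 157.

Largest n = 156; hence R_3(8) > 156.


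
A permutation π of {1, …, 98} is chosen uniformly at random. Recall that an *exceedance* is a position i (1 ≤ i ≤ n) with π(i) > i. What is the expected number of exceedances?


Write X = Σ_{i=1}^{98} X_i, where X_i = 1_{π(i) > i}.
For each fixed i, π(i) is uniform over {1, …, 98} (marginal of a uniform permutation), so P[π(i) > i] = (n − i)/n. Summing: Σ_{i=1}^{98} (n − i)/n = (0 + 1 + … + 97)/98 = 98(98 − 1)/(2·98) = (98 − 1)/2.
Hence E[X] = Σ_{i=1}^{98} (98 − i)/98 = 97/2 ≈ 48.50000.

E[X] = 97/2 = 48.50000.


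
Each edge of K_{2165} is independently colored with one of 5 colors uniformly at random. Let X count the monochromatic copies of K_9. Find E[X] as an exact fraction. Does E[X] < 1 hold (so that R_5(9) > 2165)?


E[X] = C(2165, 9) · 5^{1 − 36} = 2832220612024886803272630 · 5^{−35} = 2832220612024886803272630/2910383045673370361328125.
As a reduced fraction: E[X] = 566444122404977360654526/582076609134674072265625 ≈ 0.9731436.
Is E[X] < 1? YES.
Since E[X] < 1, there exists a 5-coloring of K_{2165} with no monochromatic K_9; hence R_5(9) > 2165.

E[X] = 566444122404977360654526/582076609134674072265625 ≈ 0.9731436; E[X] < 1, so R_5(9) > 2165.


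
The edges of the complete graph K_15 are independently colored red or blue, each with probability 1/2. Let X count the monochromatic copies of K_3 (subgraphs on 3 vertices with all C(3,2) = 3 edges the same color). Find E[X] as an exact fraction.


Let X = Σ_S X_S over the C(15, 3) = 455 subsets S of size 3, where X_S = 1 if the K_3 on S is monochromatic.
For a fixed S, the K_3 on S has C(3, 2) = 3 edges. P[all 3 edges red] = (1/2)^3, and likewise for blue, so P[monochromatic] = 2·(1/2)^3 = 2^{1 − 3} = 1/4.
By linearity: E[X] = C(15, 3) · 2^{1 − 3} = 455 · 1/4 = 455/4.
Numerically: E[X] ≈ 113.750000.

E[X] = C(15,3)·2^(1−C(3,2)) = 455/4 ≈ 113.750000.


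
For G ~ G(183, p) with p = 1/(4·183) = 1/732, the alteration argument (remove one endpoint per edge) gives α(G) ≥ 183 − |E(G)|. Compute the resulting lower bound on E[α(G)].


E[|E(G)|] = C(183, 2)·p = 16653 · (1/732) = 91/4.
E[α(G)] ≥ n − E[|E(G)|] = 183 − 91/4 = 641/4.
Numerically: ≈ 160.250000.
(This is only a lower bound; the true E[α(G)] may be larger.)

E[α(G)] ≥ 641/4 ≈ 160.250000.


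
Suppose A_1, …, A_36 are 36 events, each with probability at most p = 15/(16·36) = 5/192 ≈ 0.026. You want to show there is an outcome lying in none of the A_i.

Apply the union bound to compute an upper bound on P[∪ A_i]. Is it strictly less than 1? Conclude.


Union bound: P[∪_{i=1}^{36} A_i] ≤ Σ_i P[A_i] ≤ 36·p = 36·(5/192) = 15/16.
Numerically: 15/16 ≈ 0.938.
Is 15/16 < 1? YES.
Since P[∪ A_i] ≤ 15/16 < 1, the complement has P[∩ A_i^c] ≥ 1 − 15/16 = 1/16 > 0, so some outcome avoids every A_i.

36·p = 15/16 ≈ 0.938; existence CERTIFIED by the union bound.


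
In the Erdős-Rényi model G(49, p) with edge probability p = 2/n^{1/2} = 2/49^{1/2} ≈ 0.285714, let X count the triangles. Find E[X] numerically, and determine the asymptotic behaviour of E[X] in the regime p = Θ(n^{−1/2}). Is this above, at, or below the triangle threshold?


Number of potential triangles: C(49, 3) = 18424.
Each occurs with probability p³ ≈ (0.285714)³ ≈ 2.33236152e-02.
By linearity: E[X] = C(49, 3)·p³ ≈ 18424 · 2.33236152e-02 ≈ 429.714286.
Since α = 1/2 < 1, p = c/n^{1/2} ≫ 1/n is above the triangle threshold p ~ 1/n. Asymptotically E[X] ~ (c³/6)·n^{3(1−α)} = (2³/6)·n^{1.5} → ∞; triangles are abundant w.h.p.

E[X] ≈ 429.714286; in regime p = Θ(1/n^{1/2}) E[X] diverges (above the triangle threshold p ~ 1/n).


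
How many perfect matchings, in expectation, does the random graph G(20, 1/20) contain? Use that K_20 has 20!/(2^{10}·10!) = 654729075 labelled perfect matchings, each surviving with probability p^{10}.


K_20 has 20!/(2^{10}·10!) = 654729075 labelled perfect matchings.
For each such perfect matching H, let X_H = 1 if all 10 edges of H are present in G. Then P[X_H = 1] = p^{10} = (1/20)^{10} = 1/10240000000000.
Summing the indicators: E[X] = Σ_H E[X_H] = 654729075 · p^{10} = 654729075 · 1/10240000000000 = 26189163/409600000000.
Numerically: E[X] ≈ 6.3938e-05.

E[X] = 654729075 · (1/20)^{10} = 26189163/409600000000 ≈ 6.3938e-05.


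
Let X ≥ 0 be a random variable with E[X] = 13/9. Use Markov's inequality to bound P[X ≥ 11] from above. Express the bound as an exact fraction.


μ = E[X] = 13/9, a = 11.
Markov: P[X ≥ 11] ≤ μ/a = (13/9)/11 = 13/99.
Numerically: ≈ 0.1313.
(Since a = 11 > μ = 1.4444, the bound 13/99 is < 1 and informative.)

P[X ≥ 11] ≤ 13/99 ≈ 0.1313.


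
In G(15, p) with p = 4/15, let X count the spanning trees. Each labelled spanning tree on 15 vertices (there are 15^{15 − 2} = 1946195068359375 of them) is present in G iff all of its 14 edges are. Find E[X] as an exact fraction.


K_15 has 15^{15 − 2} = 1946195068359375 labelled spanning trees.
For each such spanning tree H, let X_H = 1 if all 14 edges of H are present in G. Then P[X_H = 1] = p^{14} = (4/15)^{14} = 268435456/29192926025390625.
Summing the indicators: E[X] = Σ_H E[X_H] = 1946195068359375 · p^{14} = 1946195068359375 · 268435456/29192926025390625 = 268435456/15.
Numerically: E[X] ≈ 1.7896e+07.

E[X] = 1946195068359375 · (4/15)^{14} = 268435456/15 ≈ 1.7896e+07.


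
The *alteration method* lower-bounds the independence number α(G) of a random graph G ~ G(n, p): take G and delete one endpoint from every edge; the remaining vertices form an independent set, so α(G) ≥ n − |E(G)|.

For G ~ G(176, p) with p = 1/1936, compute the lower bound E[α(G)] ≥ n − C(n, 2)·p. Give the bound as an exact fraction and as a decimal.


E[|E(G)|] = C(176, 2)·p = 15400 · (1/1936) = 175/22.
E[α(G)] ≥ n − E[|E(G)|] = 176 − 175/22 = 3697/22.
Numerically: ≈ 168.045455.
(This is only a lower bound; the true E[α(G)] may be larger.)

E[α(G)] ≥ 3697/22 ≈ 168.045455.


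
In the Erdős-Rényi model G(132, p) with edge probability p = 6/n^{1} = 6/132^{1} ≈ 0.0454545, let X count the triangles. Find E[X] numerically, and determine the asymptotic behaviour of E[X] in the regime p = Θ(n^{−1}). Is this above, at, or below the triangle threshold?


Number of potential triangles: C(132, 3) = 374660.
Each occurs with probability p³ ≈ (0.0454545)³ ≈ 9.39143501e-05.
By linearity: E[X] = C(132, 3)·p³ ≈ 374660 · 9.39143501e-05 ≈ 35.185950.
Here α = 1, so p = 6/n is exactly at the triangle threshold p ~ 1/n. Asymptotically E[X] → c³/6 = 6³/6 = 36 ≈ 36.000000, a bounded constant. In this regime the triangle count is asymptotically Poisson(c³/6).

E[X] ≈ 35.185950; in regime p = Θ(1/n^{1}) E[X] stays bounded (at the triangle threshold p ~ 1/n).


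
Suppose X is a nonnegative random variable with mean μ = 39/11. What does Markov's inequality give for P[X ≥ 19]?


μ = E[X] = 39/11, a = 19.
Markov: P[X ≥ 19] ≤ μ/a = (39/11)/19 = 39/209.
Numerically: ≈ 0.1866.
(Since a = 19 > μ = 3.5455, the bound 39/209 is < 1 and informative.)

P[X ≥ 19] ≤ 39/209 ≈ 0.1866.


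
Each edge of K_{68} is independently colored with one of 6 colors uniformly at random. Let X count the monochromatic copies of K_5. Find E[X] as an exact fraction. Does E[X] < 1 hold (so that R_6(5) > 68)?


E[X] = C(68, 5) · 6^{1 − 10} = 10424128 · 6^{−9} = 10424128/10077696.
As a reduced fraction: E[X] = 162877/157464 ≈ 1.0344.
Is E[X] < 1? NO.
Since E[X] ≥ 1, the first-moment bound is inconclusive at n = 68; it does NOT by itself certify R_6(5) > 68.

E[X] = 162877/157464 ≈ 1.0344; E[X] ≥ 1; first-moment method inconclusive here.


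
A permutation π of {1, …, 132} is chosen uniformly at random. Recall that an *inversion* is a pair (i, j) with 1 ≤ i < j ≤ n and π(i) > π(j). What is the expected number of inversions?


Write X = Σ X_I over the C(132, 2) = 8646 pairs i < j, with X_I the indicator of one inversion.
There are 8646 indicators.
For each fixed pair i < j, the values π(i) and π(j) are two distinct elements of {1, …, 132} in uniformly random order; by symmetry P[π(i) > π(j)] = 1/2.
By linearity: E[X] = 8646 · (1/2) = C(132, 2) · (1/2) = 8646/2 = 4323 ≈ 4323.0000.

E[X] = 4323 = 4323.0000.


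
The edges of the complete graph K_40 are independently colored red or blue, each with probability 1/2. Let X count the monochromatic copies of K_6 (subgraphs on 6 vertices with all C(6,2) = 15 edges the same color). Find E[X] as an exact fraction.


Let X = Σ_S X_S over the C(40, 6) = 3838380 subsets S of size 6, where X_S = 1 if the K_6 on S is monochromatic.
For a fixed S, the K_6 on S has C(6, 2) = 15 edges. P[all 15 edges red] = (1/2)^15, and likewise for blue, so P[monochromatic] = 2·(1/2)^15 = 2^{1 − 15} = 1/16384.
Summing: E[X] = C(40, 6) · 2^{1 − 15} = 3838380 · 1/16384 = 959595/4096.
Numerically: E[X] ≈ 234.2761.

E[X] = C(40,6)·2^(1−C(6,2)) = 959595/4096 ≈ 234.2761.


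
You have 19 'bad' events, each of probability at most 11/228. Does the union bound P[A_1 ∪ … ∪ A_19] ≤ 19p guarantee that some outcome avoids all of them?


Union bound: P[∪_{i=1}^{19} A_i] ≤ Σ_i P[A_i] ≤ 19·p = 19·(11/228) = 11/12.
Numerically: 11/12 ≈ 0.9167.
Is 11/12 < 1? YES.
Since P[∪ A_i] ≤ 11/12 < 1, the complement has P[∩ A_i^c] ≥ 1 − 11/12 = 1/12 > 0, so some outcome avoids every A_i.

19·p = 11/12 ≈ 0.9167; existence CERTIFIED by the union bound.


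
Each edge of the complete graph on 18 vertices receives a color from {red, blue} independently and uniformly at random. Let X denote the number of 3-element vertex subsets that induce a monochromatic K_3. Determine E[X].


Let X = Σ_S X_S over the C(18, 3) = 816 subsets S of size 3, where X_S = 1 if the K_3 on S is monochromatic.
For a fixed S, the K_3 on S has C(3, 2) = 3 edges. P[all 3 edges red] = (1/2)^3, and likewise for blue, so P[monochromatic] = 2·(1/2)^3 = 2^{1 − 3} = 1/4.
Summing: E[X] = C(18, 3) · 2^{1 − 3} = 816 · 1/4 = 204.
Numerically: E[X] ≈ 204.000000.

E[X] = C(18,3)·2^(1−C(3,2)) = 204 ≈ 204.000000.


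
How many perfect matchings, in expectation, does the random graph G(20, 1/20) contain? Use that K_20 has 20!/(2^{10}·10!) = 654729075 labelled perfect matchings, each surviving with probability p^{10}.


K_20 has 20!/(2^{10}·10!) = 654729075 labelled perfect matchings.
For each such perfect matching H, let X_H = 1 if all 10 edges of H are present in G. Then P[X_H = 1] = p^{10} = (1/20)^{10} = 1/10240000000000.
By linearity of expectation: E[X] = Σ_H E[X_H] = 654729075 · p^{10} = 654729075 · 1/10240000000000 = 26189163/409600000000.
Numerically: E[X] ≈ 6.39e-05.

E[X] = 654729075 · (1/20)^{10} = 26189163/409600000000 ≈ 6.39e-05.


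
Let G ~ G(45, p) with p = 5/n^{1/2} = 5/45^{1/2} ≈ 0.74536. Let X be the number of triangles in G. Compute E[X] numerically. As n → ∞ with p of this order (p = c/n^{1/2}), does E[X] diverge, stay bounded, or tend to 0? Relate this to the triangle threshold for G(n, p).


Number of potential triangles: C(45, 3) = 14190.
Each occurs with probability p³ ≈ (0.74536)³ ≈ 4.1408666e-01.
By linearity: E[X] = C(45, 3)·p³ ≈ 14190 · 4.1408666e-01 ≈ 5875.88974.
Since α = 1/2 < 1, p = c/n^{1/2} ≫ 1/n is above the triangle threshold p ~ 1/n. Asymptotically E[X] ~ (c³/6)·n^{3(1−α)} = (5³/6)·n^{1.5} → ∞; triangles are abundant w.h.p.

E[X] ≈ 5875.88974; in regime p = Θ(1/n^{1/2}) E[X] diverges (above the triangle threshold p ~ 1/n).


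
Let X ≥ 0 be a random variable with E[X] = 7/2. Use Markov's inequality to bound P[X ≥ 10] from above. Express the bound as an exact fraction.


μ = E[X] = 7/2, a = 10.
Markov: P[X ≥ 10] ≤ μ/a = (7/2)/10 = 7/20.
Numerically: ≈ 0.350000.
(Since a = 10 > μ = 3.500000, the bound 7/20 is < 1 and informative.)

P[X ≥ 10] ≤ 7/20 ≈ 0.350000.


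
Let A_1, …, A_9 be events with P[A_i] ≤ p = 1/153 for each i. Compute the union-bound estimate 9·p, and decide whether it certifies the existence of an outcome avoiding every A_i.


Union bound: P[∪_{i=1}^{9} A_i] ≤ Σ_i P[A_i] ≤ 9·p = 9·(1/153) = 1/17.
Numerically: 1/17 ≈ 0.058824.
Is 1/17 < 1? YES.
Since P[∪ A_i] ≤ 1/17 < 1, the complement has P[∩ A_i^c] ≥ 1 − 1/17 = 16/17 > 0, so some outcome avoids every A_i.

9·p = 1/17 ≈ 0.058824; existence CERTIFIED by the union bound.


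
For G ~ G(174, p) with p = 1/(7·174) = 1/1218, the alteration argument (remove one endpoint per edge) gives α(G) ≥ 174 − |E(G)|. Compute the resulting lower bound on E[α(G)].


E[|E(G)|] = C(174, 2)·p = 15051 · (1/1218) = 173/14.
E[α(G)] ≥ n − E[|E(G)|] = 174 − 173/14 = 2263/14.
Numerically: ≈ 161.643.
(This is only a lower bound; the true E[α(G)] may be larger.)

E[α(G)] ≥ 2263/14 ≈ 161.643.


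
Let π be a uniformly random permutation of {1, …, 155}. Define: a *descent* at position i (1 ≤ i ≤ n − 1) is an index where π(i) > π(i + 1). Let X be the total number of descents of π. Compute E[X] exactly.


Write X = Σ X_I over i = 1, …, 154, with X_I the indicator of one descent.
There are 154 indicators.
For each fixed i, the pair (π(i), π(i+1)) is a uniformly random ordered pair of distinct values from {1, …, 155}; by symmetry P[π(i) > π(i+1)] = 1/2.
By linearity: E[X] = 154 · (1/2) = (155 − 1) · (1/2) = 77 ≈ 77.000000.

E[X] = 77 = 77.000000.


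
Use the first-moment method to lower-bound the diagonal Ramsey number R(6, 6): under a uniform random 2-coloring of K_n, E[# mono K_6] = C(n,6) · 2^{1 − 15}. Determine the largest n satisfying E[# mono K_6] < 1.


We need C(n, 6) · 2^{1 − 15} < 1, i.e. C(n, 6) < 2^{15 − 1} = 16384.
Check values of n near the boundary:
  n = 13: C(13, 6) = 1716; 1716 < 16384? YES
  n = 14: C(14, 6) = 3003; 3003 < 16384? YES
  n = 15: C(15, 6) = 5005; 5005 < 16384? YES
  n = 16: C(16, 6) = 8008; 8008 < 16384? YES
  n = 17: C(17, 6) = 12376; 12376 < 16384? YES
  n = 18: C(18, 6) = 18564; 18564 < 16384? NO
The largest n with C(n, 6) < 16384 is n = 17 (where E[X] = 1547/2048 ≈ 0.7554). Hence R(6, 6) > 17, i.e. R(6, 6) ≥ 18.

Largest n = 17; hence R(6, 6) > 17.
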